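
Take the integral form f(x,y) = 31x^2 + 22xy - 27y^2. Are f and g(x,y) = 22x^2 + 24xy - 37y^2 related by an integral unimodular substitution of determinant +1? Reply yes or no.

D₁ = 3832, D₂ = 3832
river cycle of f (length 36): (-27, 32, 26), (26, 20, -33), (-33, 46, 13), (13, 58, -9), (-9, 50, 37), (37, 24, -22), (-22, 20, 39), (39, 58, -3), (-3, 56, 58), (58, 60, -1), … (26 more)
river cycle of g (length 36): (-37, 50, 9), (9, 58, -13), (-13, 46, 33), (33, 20, -26), (-26, 32, 27), (27, 22, -31), (-31, 40, 18), (18, 32, -39), (-39, 46, 11), (11, 42, -47), … (26 more)
cycles differ ⇒ inequivalent

no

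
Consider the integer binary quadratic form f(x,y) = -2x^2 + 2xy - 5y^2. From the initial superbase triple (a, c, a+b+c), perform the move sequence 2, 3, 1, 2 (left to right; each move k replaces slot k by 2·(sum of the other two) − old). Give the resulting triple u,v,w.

start (-2,-5,-5) = (f(1,0),f(0,1),f(1,1))
replace slot 2: 2·((-2)+(-5)) − (-5) = -9 → (-2,-9,-5)
replace slot 3: 2·((-2)+(-9)) − (-5) = -17 → (-2,-9,-17)
replace slot 1: 2·((-9)+(-17)) − (-2) = -50 → (-50,-9,-17)
replace slot 2: 2·((-50)+(-17)) − (-9) = -125 → (-50,-125,-17)

-50,-125,-17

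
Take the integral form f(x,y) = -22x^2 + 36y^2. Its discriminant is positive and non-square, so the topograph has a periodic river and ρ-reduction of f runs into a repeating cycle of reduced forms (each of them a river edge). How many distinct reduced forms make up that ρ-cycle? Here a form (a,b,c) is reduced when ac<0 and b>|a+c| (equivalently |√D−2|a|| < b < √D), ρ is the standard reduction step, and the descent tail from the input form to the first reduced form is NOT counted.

D = 3168, ⌊√D⌋ = 56
descent: ρ → (36,0,-22)
descent: ρ → (-22,44,14)  [lands on river]
river: ρ → (14,40,-28)
river: ρ → (-28,16,26)
river: ρ → (26,36,-18)
river: ρ → (-18,36,26)
river: ρ → (26,16,-28)
river: ρ → (-28,40,14)
river: ρ → (14,44,-22)
ρ-cycle length = 8 (tail of 2 descent steps not counted)

8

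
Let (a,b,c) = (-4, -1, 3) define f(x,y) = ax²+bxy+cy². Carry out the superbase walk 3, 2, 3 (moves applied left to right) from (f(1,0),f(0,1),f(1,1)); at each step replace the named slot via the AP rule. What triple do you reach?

start (-4,3,-2) = (f(1,0),f(0,1),f(1,1))
replace slot 3: 2·((-4)+3) − (-2) = 0 → (-4,3,0)
replace slot 2: 2·((-4)+0) − 3 = -11 → (-4,-11,0)
replace slot 3: 2·((-4)+(-11)) − 0 = -30 → (-4,-11,-30)

-4,-11,-30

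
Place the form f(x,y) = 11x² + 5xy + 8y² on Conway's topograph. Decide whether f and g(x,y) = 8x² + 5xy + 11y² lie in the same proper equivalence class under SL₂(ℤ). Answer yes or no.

D₁ = -327, D₂ = -327
f: flip: (11,5,8)→(8,-5,11)
f: reduced (well bottom): (8,-5,11) with a≤c, −a<b≤a
g: reduced (well bottom): (8,5,11) with a≤c, −a<b≤a
reduced forms (8, -5, 11) vs (8, 5, 11) ⇒ inequivalent

no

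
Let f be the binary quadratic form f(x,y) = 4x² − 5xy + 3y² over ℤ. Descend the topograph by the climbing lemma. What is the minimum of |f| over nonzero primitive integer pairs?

translate: b→3 (≡-5 mod 8), so (4,-5,3)→(4,3,2)
flip: (4,3,2)→(2,-3,4)
translate: b→1 (≡-3 mod 4), so (2,-3,4)→(2,1,3)
reduced (well bottom): (2,1,3) with a≤c, −a<b≤a
well minimum = a = 2

2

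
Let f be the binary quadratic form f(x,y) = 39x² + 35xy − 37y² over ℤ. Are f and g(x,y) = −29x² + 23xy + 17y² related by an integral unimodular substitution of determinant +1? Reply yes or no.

D₁ = 6997, D₂ = 2501
discriminants differ ⇒ not SL₂(ℤ)-equivalent

no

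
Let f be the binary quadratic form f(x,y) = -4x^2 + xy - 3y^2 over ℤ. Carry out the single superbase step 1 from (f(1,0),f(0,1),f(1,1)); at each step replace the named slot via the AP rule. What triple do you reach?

start (-4,-3,-6) = (f(1,0),f(0,1),f(1,1))
replace slot 1: 2·((-3)+(-6)) − (-4) = -14 → (-14,-3,-6)

-14,-3,-6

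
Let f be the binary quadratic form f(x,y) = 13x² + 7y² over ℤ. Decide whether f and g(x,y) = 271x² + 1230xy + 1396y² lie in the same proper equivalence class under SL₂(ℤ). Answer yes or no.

D₁ = -364, D₂ = -364
f: flip: (13,0,7)→(7,0,13)
f: reduced (well bottom): (7,0,13) with a≤c, −a<b≤a
g: translate: b→146 (≡1230 mod 542), so (271,1230,1396)→(271,146,20)
g: flip: (271,146,20)→(20,-146,271)
g: translate: b→14 (≡-146 mod 40), so (20,-146,271)→(20,14,7)
g: flip: (20,14,7)→(7,-14,20)
g: translate: b→0 (≡-14 mod 14), so (7,-14,20)→(7,0,13)
g: reduced (well bottom): (7,0,13) with a≤c, −a<b≤a
reduced forms (7, 0, 13) vs (7, 0, 13) ⇒ equivalent

yes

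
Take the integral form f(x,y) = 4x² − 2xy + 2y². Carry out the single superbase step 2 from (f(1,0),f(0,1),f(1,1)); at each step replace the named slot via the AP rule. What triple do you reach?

start (4,2,4) = (f(1,0),f(0,1),f(1,1))
replace slot 2: 2·(4+4) − 2 = 14 → (4,14,4)

4,14,4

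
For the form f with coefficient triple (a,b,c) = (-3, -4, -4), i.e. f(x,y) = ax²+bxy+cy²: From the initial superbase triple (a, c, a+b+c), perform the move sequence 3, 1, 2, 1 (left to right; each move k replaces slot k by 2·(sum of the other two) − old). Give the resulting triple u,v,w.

start (-3,-4,-11) = (f(1,0),f(0,1),f(1,1))
replace slot 3: 2·((-3)+(-4)) − (-11) = -3 → (-3,-4,-3)
replace slot 1: 2·((-4)+(-3)) − (-3) = -11 → (-11,-4,-3)
replace slot 2: 2·((-11)+(-3)) − (-4) = -24 → (-11,-24,-3)
replace slot 1: 2·((-24)+(-3)) − (-11) = -43 → (-43,-24,-3)

-43,-24,-3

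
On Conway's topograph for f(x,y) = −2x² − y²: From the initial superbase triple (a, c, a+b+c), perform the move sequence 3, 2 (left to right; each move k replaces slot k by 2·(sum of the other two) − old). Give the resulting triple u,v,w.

start (-2,-1,-3) = (f(1,0),f(0,1),f(1,1))
replace slot 3: 2·((-2)+(-1)) − (-3) = -3 → (-2,-1,-3)
replace slot 2: 2·((-2)+(-3)) − (-1) = -9 → (-2,-9,-3)

-2,-9,-3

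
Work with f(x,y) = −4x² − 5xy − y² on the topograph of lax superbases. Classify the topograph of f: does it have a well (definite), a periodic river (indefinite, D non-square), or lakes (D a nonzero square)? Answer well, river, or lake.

D = b²−4ac = (-5)² − 4·(-4)·(-1) = 9
D = 3² is a perfect square ⇒ form factors over ℤ ⇒ lakes

lake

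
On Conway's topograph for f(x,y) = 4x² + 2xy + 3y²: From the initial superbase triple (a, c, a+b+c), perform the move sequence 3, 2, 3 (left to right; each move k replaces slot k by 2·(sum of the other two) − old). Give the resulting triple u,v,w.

start (4,3,9) = (f(1,0),f(0,1),f(1,1))
replace slot 3: 2·(4+3) − 9 = 5 → (4,3,5)
replace slot 2: 2·(4+5) − 3 = 15 → (4,15,5)
replace slot 3: 2·(4+15) − 5 = 33 → (4,15,33)

4,15,33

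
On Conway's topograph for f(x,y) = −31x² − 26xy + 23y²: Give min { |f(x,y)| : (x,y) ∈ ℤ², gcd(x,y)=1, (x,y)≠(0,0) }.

descent: ρ → (23,26,-31)  [lands on river]
river: ρ → (-31,36,18)
river: ρ → (18,36,-31)
river: ρ → (-31,26,23)
river: ρ → (23,20,-34)
river: ρ → (-34,48,9)
river: ρ → (9,42,-49)
river: ρ → (-49,56,2)
river: ρ → (2,56,-49)
river: ρ → (-49,42,9)
river: ρ → (9,48,-34)
river: ρ → (-34,20,23)
closes: descent 1, river 12
min |a| on river = 2

2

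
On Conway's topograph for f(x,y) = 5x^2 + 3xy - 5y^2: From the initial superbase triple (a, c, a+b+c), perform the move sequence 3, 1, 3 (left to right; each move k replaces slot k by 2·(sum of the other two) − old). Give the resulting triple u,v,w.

start (5,-5,3) = (f(1,0),f(0,1),f(1,1))
replace slot 3: 2·(5+(-5)) − 3 = -3 → (5,-5,-3)
replace slot 1: 2·((-5)+(-3)) − 5 = -21 → (-21,-5,-3)
replace slot 3: 2·((-21)+(-5)) − (-3) = -49 → (-21,-5,-49)

-21,-5,-49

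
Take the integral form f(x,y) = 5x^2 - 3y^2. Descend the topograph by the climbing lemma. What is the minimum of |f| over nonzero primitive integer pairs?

descent: ρ → (-3,6,2)  [lands on river]
river: ρ → (2,6,-3)
closes: descent 1, river 2
min |a| on river = 2

2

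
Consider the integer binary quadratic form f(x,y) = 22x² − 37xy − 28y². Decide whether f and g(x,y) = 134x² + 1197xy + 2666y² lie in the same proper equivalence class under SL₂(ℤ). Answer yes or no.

D₁ = 3833, D₂ = 3833
river cycle of f (length 78): (-28, 37, 22), (22, 51, -14), (-14, 61, 2), (2, 59, -44), (-44, 29, 17), (17, 39, -34), (-34, 29, 22), (22, 59, -4), (-4, 61, 7), (7, 51, -44), … (68 more)
river cycle of g (length 78): (22, 51, -14), (-14, 61, 2), (2, 59, -44), (-44, 29, 17), (17, 39, -34), (-34, 29, 22), (22, 59, -4), (-4, 61, 7), (7, 51, -44), (-44, 37, 14), … (68 more)
cycles coincide ⇒ equivalent

yes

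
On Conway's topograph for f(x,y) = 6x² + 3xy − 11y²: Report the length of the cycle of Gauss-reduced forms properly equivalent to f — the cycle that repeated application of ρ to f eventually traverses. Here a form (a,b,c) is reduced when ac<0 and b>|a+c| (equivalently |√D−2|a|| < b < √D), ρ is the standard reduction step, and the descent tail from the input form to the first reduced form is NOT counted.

D = 273, ⌊√D⌋ = 16
descent: ρ → (-11,-3,6)
descent: ρ → (6,15,-2)  [lands on river]
river: ρ → (-2,13,13)
river: ρ → (13,13,-2)
river: ρ → (-2,15,6)
river: ρ → (6,9,-8)
river: ρ → (-8,7,7)
river: ρ → (7,7,-8)
river: ρ → (-8,9,6)
ρ-cycle length = 8 (tail of 2 descent steps not counted)

8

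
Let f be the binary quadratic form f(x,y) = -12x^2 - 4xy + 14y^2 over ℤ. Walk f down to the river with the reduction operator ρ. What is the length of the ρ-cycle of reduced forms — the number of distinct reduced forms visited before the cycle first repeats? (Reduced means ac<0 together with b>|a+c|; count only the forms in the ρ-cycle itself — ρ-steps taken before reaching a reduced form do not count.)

D = 688, ⌊√D⌋ = 26
descent: ρ → (14,4,-12)  [lands on river]
river: ρ → (-12,20,6)
river: ρ → (6,16,-18)
river: ρ → (-18,20,4)
river: ρ → (4,20,-18)
river: ρ → (-18,16,6)
river: ρ → (6,20,-12)
river: ρ → (-12,4,14)
river: ρ → (14,24,-2)
river: ρ → (-2,24,14)
ρ-cycle length = 10 (tail of 1 descent step not counted)

10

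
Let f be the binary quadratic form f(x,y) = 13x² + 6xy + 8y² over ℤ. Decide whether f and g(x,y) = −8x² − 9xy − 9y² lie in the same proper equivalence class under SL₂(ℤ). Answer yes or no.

D₁ = -380, D₂ = -207
discriminants differ ⇒ not SL₂(ℤ)-equivalent

no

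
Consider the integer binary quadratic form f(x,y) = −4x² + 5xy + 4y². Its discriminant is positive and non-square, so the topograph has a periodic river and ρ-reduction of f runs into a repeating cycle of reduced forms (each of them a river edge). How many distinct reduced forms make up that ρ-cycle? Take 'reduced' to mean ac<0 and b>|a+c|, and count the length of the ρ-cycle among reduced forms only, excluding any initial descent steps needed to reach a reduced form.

D = 89, ⌊√D⌋ = 9
river: ρ → (4,3,-5)
river: ρ → (-5,7,2)
river: ρ → (2,9,-1)
river: ρ → (-1,9,2)
river: ρ → (2,7,-5)
river: ρ → (-5,3,4)
river: ρ → (4,5,-4)
river: ρ → (-4,3,5)
river: ρ → (5,7,-2)
river: ρ → (-2,9,1)
river: ρ → (1,9,-2)
river: ρ → (-2,7,5)
river: ρ → (5,3,-4)
river: ρ → (-4,5,4)
ρ-cycle length = 14 (tail of 0 descent steps not counted)

14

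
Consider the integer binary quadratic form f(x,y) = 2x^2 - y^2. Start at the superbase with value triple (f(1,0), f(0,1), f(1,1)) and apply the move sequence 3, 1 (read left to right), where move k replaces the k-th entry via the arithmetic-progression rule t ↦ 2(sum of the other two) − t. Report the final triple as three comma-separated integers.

start (2,-1,1) = (f(1,0),f(0,1),f(1,1))
replace slot 3: 2·(2+(-1)) − 1 = 1 → (2,-1,1)
replace slot 1: 2·((-1)+1) − 2 = -2 → (-2,-1,1)

-2,-1,1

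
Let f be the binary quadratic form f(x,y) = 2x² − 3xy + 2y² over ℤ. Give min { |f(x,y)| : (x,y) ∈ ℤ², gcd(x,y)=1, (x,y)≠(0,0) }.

translate: b→1 (≡-3 mod 4), so (2,-3,2)→(2,1,1)
flip: (2,1,1)→(1,-1,2)
translate: b→1 (≡-1 mod 2), so (1,-1,2)→(1,1,2)
reduced (well bottom): (1,1,2) with a≤c, −a<b≤a
well minimum = a = 1

1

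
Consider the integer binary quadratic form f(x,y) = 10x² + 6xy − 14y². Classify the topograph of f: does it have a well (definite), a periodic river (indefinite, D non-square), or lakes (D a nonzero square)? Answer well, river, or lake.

D = b²−4ac = 6² − 4·10·(-14) = 596
D > 0 non-square ⇒ indefinite ⇒ periodic river

river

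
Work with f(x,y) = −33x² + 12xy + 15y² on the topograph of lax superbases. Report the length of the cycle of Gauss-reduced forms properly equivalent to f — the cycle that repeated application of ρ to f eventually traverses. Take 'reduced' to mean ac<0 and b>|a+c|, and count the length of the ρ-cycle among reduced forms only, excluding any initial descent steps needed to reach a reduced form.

D = 2124, ⌊√D⌋ = 46
descent: ρ → (15,18,-30)  [lands on river]
river: ρ → (-30,42,3)
river: ρ → (3,42,-30)
river: ρ → (-30,18,15)
river: ρ → (15,42,-6)
river: ρ → (-6,42,15)
ρ-cycle length = 6 (tail of 1 descent step not counted)

6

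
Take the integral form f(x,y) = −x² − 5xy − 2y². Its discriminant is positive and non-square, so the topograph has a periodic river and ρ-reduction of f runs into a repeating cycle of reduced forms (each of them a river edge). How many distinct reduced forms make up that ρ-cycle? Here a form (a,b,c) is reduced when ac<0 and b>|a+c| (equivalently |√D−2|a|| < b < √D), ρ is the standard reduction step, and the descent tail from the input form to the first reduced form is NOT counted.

D = 17, ⌊√D⌋ = 4
descent: ρ → (-2,1,2)  [lands on river]
river: ρ → (2,3,-1)
river: ρ → (-1,3,2)
river: ρ → (2,1,-2)
river: ρ → (-2,3,1)
river: ρ → (1,3,-2)
ρ-cycle length = 6 (tail of 1 descent step not counted)

6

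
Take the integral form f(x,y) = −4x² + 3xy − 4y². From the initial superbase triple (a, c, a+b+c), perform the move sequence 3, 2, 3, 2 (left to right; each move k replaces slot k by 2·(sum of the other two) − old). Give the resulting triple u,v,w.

start (-4,-4,-5) = (f(1,0),f(0,1),f(1,1))
replace slot 3: 2·((-4)+(-4)) − (-5) = -11 → (-4,-4,-11)
replace slot 2: 2·((-4)+(-11)) − (-4) = -26 → (-4,-26,-11)
replace slot 3: 2·((-4)+(-26)) − (-11) = -49 → (-4,-26,-49)
replace slot 2: 2·((-4)+(-49)) − (-26) = -80 → (-4,-80,-49)

-4,-80,-49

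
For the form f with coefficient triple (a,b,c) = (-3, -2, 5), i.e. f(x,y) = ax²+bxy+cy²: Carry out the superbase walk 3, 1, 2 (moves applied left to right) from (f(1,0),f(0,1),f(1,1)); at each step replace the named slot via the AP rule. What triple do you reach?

start (-3,5,0) = (f(1,0),f(0,1),f(1,1))
replace slot 3: 2·((-3)+5) − 0 = 4 → (-3,5,4)
replace slot 1: 2·(5+4) − (-3) = 21 → (21,5,4)
replace slot 2: 2·(21+4) − 5 = 45 → (21,45,4)

21,45,4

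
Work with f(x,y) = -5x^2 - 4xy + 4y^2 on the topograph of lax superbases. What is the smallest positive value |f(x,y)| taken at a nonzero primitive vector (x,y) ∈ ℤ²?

descent: ρ → (4,4,-5)  [lands on river]
river: ρ → (-5,6,3)
river: ρ → (3,6,-5)
river: ρ → (-5,4,4)
closes: descent 1, river 4
min |a| on river = 3

3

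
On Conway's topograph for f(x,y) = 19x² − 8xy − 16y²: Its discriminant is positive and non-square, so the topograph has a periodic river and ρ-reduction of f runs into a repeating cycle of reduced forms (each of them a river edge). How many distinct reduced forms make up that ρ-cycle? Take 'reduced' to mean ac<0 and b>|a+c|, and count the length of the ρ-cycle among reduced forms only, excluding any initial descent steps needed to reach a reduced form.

D = 1280, ⌊√D⌋ = 35
descent: ρ → (-16,8,19)  [lands on river]
river: ρ → (19,30,-5)
river: ρ → (-5,30,19)
river: ρ → (19,8,-16)
river: ρ → (-16,24,11)
river: ρ → (11,20,-20)
river: ρ → (-20,20,11)
river: ρ → (11,24,-16)
ρ-cycle length = 8 (tail of 1 descent step not counted)

8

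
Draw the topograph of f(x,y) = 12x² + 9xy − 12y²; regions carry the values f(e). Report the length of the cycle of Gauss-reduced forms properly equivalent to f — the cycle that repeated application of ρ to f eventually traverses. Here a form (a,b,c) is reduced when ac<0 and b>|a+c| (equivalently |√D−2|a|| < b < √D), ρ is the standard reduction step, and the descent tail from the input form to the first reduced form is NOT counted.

D = 657, ⌊√D⌋ = 25
river: ρ → (-12,15,9)
river: ρ → (9,21,-6)
river: ρ → (-6,15,18)
river: ρ → (18,21,-3)
river: ρ → (-3,21,18)
river: ρ → (18,15,-6)
river: ρ → (-6,21,9)
river: ρ → (9,15,-12)
river: ρ → (-12,9,12)
river: ρ → (12,15,-9)
river: ρ → (-9,21,6)
river: ρ → (6,15,-18)
river: ρ → (-18,21,3)
river: ρ → (3,21,-18)
river: ρ → (-18,15,6)
river: ρ → (6,21,-9)
river: ρ → (-9,15,12)
river: ρ → (12,9,-12)
ρ-cycle length = 18 (tail of 0 descent steps not counted)

18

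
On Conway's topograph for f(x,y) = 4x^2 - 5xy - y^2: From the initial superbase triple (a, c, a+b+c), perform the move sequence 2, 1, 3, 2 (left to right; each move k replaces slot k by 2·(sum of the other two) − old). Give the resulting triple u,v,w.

start (4,-1,-2) = (f(1,0),f(0,1),f(1,1))
replace slot 2: 2·(4+(-2)) − (-1) = 5 → (4,5,-2)
replace slot 1: 2·(5+(-2)) − 4 = 2 → (2,5,-2)
replace slot 3: 2·(2+5) − (-2) = 16 → (2,5,16)
replace slot 2: 2·(2+16) − 5 = 31 → (2,31,16)

2,31,16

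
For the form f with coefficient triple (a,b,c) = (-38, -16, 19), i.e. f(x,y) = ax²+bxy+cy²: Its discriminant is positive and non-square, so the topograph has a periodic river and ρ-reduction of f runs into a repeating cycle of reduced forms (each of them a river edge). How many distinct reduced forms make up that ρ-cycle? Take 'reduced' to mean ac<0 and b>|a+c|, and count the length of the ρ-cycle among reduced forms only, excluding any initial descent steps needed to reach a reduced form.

D = 3144, ⌊√D⌋ = 56
descent: ρ → (19,54,-3)  [lands on river]
river: ρ → (-3,54,19)
river: ρ → (19,22,-35)
river: ρ → (-35,48,6)
river: ρ → (6,48,-35)
river: ρ → (-35,22,19)
ρ-cycle length = 6 (tail of 1 descent step not counted)

6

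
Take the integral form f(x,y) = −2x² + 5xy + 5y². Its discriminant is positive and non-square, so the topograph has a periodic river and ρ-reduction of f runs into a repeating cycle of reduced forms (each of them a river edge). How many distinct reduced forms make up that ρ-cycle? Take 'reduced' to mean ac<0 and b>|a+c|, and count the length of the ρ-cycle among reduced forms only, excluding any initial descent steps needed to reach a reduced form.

D = 65, ⌊√D⌋ = 8
river: ρ → (5,5,-2)
river: ρ → (-2,7,2)
river: ρ → (2,5,-5)
river: ρ → (-5,5,2)
river: ρ → (2,7,-2)
river: ρ → (-2,5,5)
ρ-cycle length = 6 (tail of 0 descent steps not counted)

6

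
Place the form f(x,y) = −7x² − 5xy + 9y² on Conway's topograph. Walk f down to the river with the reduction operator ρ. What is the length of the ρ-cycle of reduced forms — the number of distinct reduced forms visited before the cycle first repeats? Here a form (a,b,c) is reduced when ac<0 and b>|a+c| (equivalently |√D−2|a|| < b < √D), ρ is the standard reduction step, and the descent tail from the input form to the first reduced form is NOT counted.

D = 277, ⌊√D⌋ = 16
descent: ρ → (9,5,-7)  [lands on river]
river: ρ → (-7,9,7)
river: ρ → (7,5,-9)
river: ρ → (-9,13,3)
river: ρ → (3,11,-13)
river: ρ → (-13,15,1)
river: ρ → (1,15,-13)
river: ρ → (-13,11,3)
river: ρ → (3,13,-9)
river: ρ → (-9,5,7)
river: ρ → (7,9,-7)
river: ρ → (-7,5,9)
river: ρ → (9,13,-3)
river: ρ → (-3,11,13)
river: ρ → (13,15,-1)
river: ρ → (-1,15,13)
river: ρ → (13,11,-3)
river: ρ → (-3,13,9)
ρ-cycle length = 18 (tail of 1 descent step not counted)

18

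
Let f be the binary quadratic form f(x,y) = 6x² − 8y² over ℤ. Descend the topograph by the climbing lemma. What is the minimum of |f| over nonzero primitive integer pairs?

descent: ρ → (-8,0,6)
descent: ρ → (6,12,-2)  [lands on river]
river: ρ → (-2,12,6)
closes: descent 2, river 2
min |a| on river = 2

2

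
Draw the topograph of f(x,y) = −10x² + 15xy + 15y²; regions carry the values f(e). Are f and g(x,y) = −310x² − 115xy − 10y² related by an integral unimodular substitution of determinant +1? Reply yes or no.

D₁ = 825, D₂ = 825
river cycle of f (length 4): (15, 15, -10), (-10, 25, 5), (5, 25, -10), (-10, 15, 15)
river cycle of g (length 4): (-10, 15, 15), (15, 15, -10), (-10, 25, 5), (5, 25, -10)
cycles coincide ⇒ equivalent

yes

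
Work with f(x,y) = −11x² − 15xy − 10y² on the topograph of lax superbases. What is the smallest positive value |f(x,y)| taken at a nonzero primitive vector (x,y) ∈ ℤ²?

translate: b→-7 (≡15 mod 22), so (11,15,10)→(11,-7,6)
flip: (11,-7,6)→(6,7,11)
translate: b→-5 (≡7 mod 12), so (6,7,11)→(6,-5,10)
reduced (well bottom): (6,-5,10) with a≤c, −a<b≤a
well minimum |f| = |-6| = 6 (negative-definite)

6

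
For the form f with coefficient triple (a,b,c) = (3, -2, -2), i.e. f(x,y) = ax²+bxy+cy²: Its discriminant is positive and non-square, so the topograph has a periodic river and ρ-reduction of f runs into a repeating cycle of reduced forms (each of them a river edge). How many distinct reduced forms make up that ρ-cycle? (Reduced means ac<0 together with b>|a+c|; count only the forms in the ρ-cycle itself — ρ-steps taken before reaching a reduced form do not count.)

D = 28, ⌊√D⌋ = 5
descent: ρ → (-2,2,3)  [lands on river]
river: ρ → (3,4,-1)
river: ρ → (-1,4,3)
river: ρ → (3,2,-2)
ρ-cycle length = 4 (tail of 1 descent step not counted)

4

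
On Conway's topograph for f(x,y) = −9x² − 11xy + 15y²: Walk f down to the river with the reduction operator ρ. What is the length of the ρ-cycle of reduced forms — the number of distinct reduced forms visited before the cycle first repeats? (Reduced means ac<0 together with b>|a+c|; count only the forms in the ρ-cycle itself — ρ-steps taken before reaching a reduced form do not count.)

D = 661, ⌊√D⌋ = 25
descent: ρ → (15,11,-9)  [lands on river]
river: ρ → (-9,25,1)
river: ρ → (1,25,-9)
river: ρ → (-9,11,15)
river: ρ → (15,19,-5)
river: ρ → (-5,21,11)
river: ρ → (11,23,-3)
river: ρ → (-3,25,3)
river: ρ → (3,23,-11)
river: ρ → (-11,21,5)
river: ρ → (5,19,-15)
river: ρ → (-15,11,9)
river: ρ → (9,25,-1)
river: ρ → (-1,25,9)
river: ρ → (9,11,-15)
river: ρ → (-15,19,5)
river: ρ → (5,21,-11)
river: ρ → (-11,23,3)
river: ρ → (3,25,-3)
river: ρ → (-3,23,11)
river: ρ → (11,21,-5)
river: ρ → (-5,19,15)
ρ-cycle length = 22 (tail of 1 descent step not counted)

22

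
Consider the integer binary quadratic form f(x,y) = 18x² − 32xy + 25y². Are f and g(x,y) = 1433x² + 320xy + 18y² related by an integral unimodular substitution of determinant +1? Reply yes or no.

D₁ = -776, D₂ = -776
f: translate: b→4 (≡-32 mod 36), so (18,-32,25)→(18,4,11)
f: flip: (18,4,11)→(11,-4,18)
f: reduced (well bottom): (11,-4,18) with a≤c, −a<b≤a
g: flip: (1433,320,18)→(18,-320,1433)
g: translate: b→4 (≡-320 mod 36), so (18,-320,1433)→(18,4,11)
g: flip: (18,4,11)→(11,-4,18)
g: reduced (well bottom): (11,-4,18) with a≤c, −a<b≤a
reduced forms (11, -4, 18) vs (11, -4, 18) ⇒ equivalent

yes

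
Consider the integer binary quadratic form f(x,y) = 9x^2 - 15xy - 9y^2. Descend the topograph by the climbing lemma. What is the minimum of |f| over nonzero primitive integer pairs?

descent: ρ → (-9,15,9)  [lands on river]
river: ρ → (9,21,-3)
river: ρ → (-3,21,9)
river: ρ → (9,15,-9)
river: ρ → (-9,21,3)
river: ρ → (3,21,-9)
closes: descent 1, river 6
min |a| on river = 3

3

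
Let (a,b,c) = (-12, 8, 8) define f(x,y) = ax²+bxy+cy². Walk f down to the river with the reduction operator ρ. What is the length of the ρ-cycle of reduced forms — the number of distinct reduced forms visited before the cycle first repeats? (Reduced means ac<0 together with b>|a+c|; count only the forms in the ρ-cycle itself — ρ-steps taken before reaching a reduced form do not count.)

D = 448, ⌊√D⌋ = 21
river: ρ → (8,8,-12)
river: ρ → (-12,16,4)
river: ρ → (4,16,-12)
river: ρ → (-12,8,8)
ρ-cycle length = 4 (tail of 0 descent steps not counted)

4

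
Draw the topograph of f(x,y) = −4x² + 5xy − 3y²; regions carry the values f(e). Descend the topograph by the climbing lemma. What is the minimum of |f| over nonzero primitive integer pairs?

translate: b→3 (≡-5 mod 8), so (4,-5,3)→(4,3,2)
flip: (4,3,2)→(2,-3,4)
translate: b→1 (≡-3 mod 4), so (2,-3,4)→(2,1,3)
reduced (well bottom): (2,1,3) with a≤c, −a<b≤a
well minimum |f| = |-2| = 2 (negative-definite)

2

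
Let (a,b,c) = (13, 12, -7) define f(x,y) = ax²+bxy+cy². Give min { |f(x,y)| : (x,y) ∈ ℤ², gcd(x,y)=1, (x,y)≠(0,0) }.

river: ρ → (-7,16,9)
river: ρ → (9,20,-3)
river: ρ → (-3,22,2)
river: ρ → (2,22,-3)
river: ρ → (-3,20,9)
river: ρ → (9,16,-7)
river: ρ → (-7,12,13)
river: ρ → (13,14,-6)
river: ρ → (-6,22,1)
river: ρ → (1,22,-6)
river: ρ → (-6,14,13)
river: ρ → (13,12,-7)
closes: descent 0, river 12
min |a| on river = 1

1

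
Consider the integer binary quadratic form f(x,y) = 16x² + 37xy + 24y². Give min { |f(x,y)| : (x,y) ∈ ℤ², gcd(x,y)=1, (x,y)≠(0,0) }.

translate: b→5 (≡37 mod 32), so (16,37,24)→(16,5,3)
flip: (16,5,3)→(3,-5,16)
translate: b→1 (≡-5 mod 6), so (3,-5,16)→(3,1,14)
reduced (well bottom): (3,1,14) with a≤c, −a<b≤a
well minimum = a = 3

3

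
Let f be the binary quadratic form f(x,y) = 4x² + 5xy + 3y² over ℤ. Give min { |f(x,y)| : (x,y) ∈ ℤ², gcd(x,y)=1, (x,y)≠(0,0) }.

translate: b→-3 (≡5 mod 8), so (4,5,3)→(4,-3,2)
flip: (4,-3,2)→(2,3,4)
translate: b→-1 (≡3 mod 4), so (2,3,4)→(2,-1,3)
reduced (well bottom): (2,-1,3) with a≤c, −a<b≤a
well minimum = a = 2

2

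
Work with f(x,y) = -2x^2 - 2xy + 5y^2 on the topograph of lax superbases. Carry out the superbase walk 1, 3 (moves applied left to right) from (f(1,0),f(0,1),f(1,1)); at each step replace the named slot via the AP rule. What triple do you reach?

start (-2,5,1) = (f(1,0),f(0,1),f(1,1))
replace slot 1: 2·(5+1) − (-2) = 14 → (14,5,1)
replace slot 3: 2·(14+5) − 1 = 37 → (14,5,37)

14,5,37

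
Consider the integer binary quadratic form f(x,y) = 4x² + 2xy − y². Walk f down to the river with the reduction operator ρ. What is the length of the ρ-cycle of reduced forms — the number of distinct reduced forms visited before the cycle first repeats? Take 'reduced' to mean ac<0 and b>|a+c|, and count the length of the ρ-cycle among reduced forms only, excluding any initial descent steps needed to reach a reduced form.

D = 20, ⌊√D⌋ = 4
descent: ρ → (-1,4,1)  [lands on river]
river: ρ → (1,4,-1)
ρ-cycle length = 2 (tail of 1 descent step not counted)

2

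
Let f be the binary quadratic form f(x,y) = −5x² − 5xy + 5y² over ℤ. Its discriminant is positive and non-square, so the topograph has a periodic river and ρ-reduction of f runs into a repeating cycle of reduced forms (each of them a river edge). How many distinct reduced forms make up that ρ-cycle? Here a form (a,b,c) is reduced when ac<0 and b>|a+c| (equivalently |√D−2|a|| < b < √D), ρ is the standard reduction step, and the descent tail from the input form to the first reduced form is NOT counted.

D = 125, ⌊√D⌋ = 11
descent: ρ → (5,5,-5)  [lands on river]
river: ρ → (-5,5,5)
ρ-cycle length = 2 (tail of 1 descent step not counted)

2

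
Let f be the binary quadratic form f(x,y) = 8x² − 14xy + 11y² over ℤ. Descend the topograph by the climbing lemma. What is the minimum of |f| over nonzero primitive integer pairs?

translate: b→2 (≡-14 mod 16), so (8,-14,11)→(8,2,5)
flip: (8,2,5)→(5,-2,8)
reduced (well bottom): (5,-2,8) with a≤c, −a<b≤a
well minimum = a = 5

5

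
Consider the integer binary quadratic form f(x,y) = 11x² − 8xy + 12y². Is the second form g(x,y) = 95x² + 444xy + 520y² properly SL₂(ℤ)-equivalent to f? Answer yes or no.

D₁ = -464, D₂ = -464
f: reduced (well bottom): (11,-8,12) with a≤c, −a<b≤a
g: translate: b→64 (≡444 mod 190), so (95,444,520)→(95,64,12)
g: flip: (95,64,12)→(12,-64,95)
g: translate: b→8 (≡-64 mod 24), so (12,-64,95)→(12,8,11)
g: flip: (12,8,11)→(11,-8,12)
g: reduced (well bottom): (11,-8,12) with a≤c, −a<b≤a
reduced forms (11, -8, 12) vs (11, -8, 12) ⇒ equivalent

yes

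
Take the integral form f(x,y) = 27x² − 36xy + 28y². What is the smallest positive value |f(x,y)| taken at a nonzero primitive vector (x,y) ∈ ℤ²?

translate: b→18 (≡-36 mod 54), so (27,-36,28)→(27,18,19)
flip: (27,18,19)→(19,-18,27)
reduced (well bottom): (19,-18,27) with a≤c, −a<b≤a
well minimum = a = 19

19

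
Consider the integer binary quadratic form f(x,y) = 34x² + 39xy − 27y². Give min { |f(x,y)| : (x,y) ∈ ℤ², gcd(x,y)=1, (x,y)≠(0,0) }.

river: ρ → (-27,69,4)
river: ρ → (4,67,-44)
river: ρ → (-44,21,27)
river: ρ → (27,33,-38)
river: ρ → (-38,43,22)
river: ρ → (22,45,-36)
river: ρ → (-36,27,31)
river: ρ → (31,35,-32)
river: ρ → (-32,29,34)
river: ρ → (34,39,-27)
closes: descent 0, river 10
min |a| on river = 4

4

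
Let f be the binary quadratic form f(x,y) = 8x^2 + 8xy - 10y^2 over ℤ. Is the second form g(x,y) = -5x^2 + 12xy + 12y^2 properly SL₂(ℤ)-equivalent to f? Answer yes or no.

D₁ = 384, D₂ = 384
river cycle of f (length 4): (-10, 12, 6), (6, 12, -10), (-10, 8, 8), (8, 8, -10)
river cycle of g (length 4): (12, 12, -5), (-5, 18, 3), (3, 18, -5), (-5, 12, 12)
cycles differ ⇒ inequivalent

no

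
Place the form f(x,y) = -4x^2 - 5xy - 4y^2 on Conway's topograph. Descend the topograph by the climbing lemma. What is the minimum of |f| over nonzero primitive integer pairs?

translate: b→-3 (≡5 mod 8), so (4,5,4)→(4,-3,3)
flip: (4,-3,3)→(3,3,4)
reduced (well bottom): (3,3,4) with a≤c, −a<b≤a
well minimum |f| = |-3| = 3 (negative-definite)

3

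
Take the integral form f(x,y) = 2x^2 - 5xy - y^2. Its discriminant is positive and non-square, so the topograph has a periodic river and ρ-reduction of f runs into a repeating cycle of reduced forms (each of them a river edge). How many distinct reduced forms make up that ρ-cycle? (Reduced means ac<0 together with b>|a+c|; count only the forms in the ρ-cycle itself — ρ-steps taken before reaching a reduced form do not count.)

D = 33, ⌊√D⌋ = 5
descent: ρ → (-1,5,2)  [lands on river]
river: ρ → (2,3,-3)
river: ρ → (-3,3,2)
river: ρ → (2,5,-1)
ρ-cycle length = 4 (tail of 1 descent step not counted)

4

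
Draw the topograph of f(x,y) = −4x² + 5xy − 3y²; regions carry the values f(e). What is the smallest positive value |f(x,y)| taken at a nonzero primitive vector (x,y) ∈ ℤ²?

translate: b→3 (≡-5 mod 8), so (4,-5,3)→(4,3,2)
flip: (4,3,2)→(2,-3,4)
translate: b→1 (≡-3 mod 4), so (2,-3,4)→(2,1,3)
reduced (well bottom): (2,1,3) with a≤c, −a<b≤a
well minimum |f| = |-2| = 2 (negative-definite)

2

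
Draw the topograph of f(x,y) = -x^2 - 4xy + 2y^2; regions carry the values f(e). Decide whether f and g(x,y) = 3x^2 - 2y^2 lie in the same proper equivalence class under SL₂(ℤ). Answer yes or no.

D₁ = 24, D₂ = 24
river cycle of f (length 2): (2, 4, -1), (-1, 4, 2)
river cycle of g (length 2): (-2, 4, 1), (1, 4, -2)
cycles differ ⇒ inequivalent

no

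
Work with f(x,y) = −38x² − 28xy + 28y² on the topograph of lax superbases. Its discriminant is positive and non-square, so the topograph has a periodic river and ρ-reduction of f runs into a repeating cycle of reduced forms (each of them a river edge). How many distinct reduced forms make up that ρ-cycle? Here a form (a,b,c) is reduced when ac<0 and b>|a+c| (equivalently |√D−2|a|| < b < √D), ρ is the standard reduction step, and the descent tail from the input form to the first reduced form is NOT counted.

D = 5040, ⌊√D⌋ = 70
descent: ρ → (28,28,-38)  [lands on river]
river: ρ → (-38,48,18)
river: ρ → (18,60,-20)
river: ρ → (-20,60,18)
river: ρ → (18,48,-38)
river: ρ → (-38,28,28)
ρ-cycle length = 6 (tail of 1 descent step not counted)

6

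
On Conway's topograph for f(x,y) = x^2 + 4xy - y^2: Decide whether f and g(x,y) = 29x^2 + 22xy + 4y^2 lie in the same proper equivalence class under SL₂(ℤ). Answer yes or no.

D₁ = 20, D₂ = 20
river cycle of f (length 2): (-1, 4, 1), (1, 4, -1)
river cycle of g (length 2): (-1, 4, 1), (1, 4, -1)
cycles coincide ⇒ equivalent

yes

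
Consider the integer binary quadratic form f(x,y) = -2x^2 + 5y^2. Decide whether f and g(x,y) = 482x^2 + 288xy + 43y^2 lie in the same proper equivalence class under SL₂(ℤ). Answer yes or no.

D₁ = 40, D₂ = 40
river cycle of f (length 6): (-2, 4, 3), (3, 2, -3), (-3, 4, 2), (2, 4, -3), (-3, 2, 3), (3, 4, -2)
river cycle of g (length 6): (-2, 4, 3), (3, 2, -3), (-3, 4, 2), (2, 4, -3), (-3, 2, 3), (3, 4, -2)
cycles coincide ⇒ equivalent

yes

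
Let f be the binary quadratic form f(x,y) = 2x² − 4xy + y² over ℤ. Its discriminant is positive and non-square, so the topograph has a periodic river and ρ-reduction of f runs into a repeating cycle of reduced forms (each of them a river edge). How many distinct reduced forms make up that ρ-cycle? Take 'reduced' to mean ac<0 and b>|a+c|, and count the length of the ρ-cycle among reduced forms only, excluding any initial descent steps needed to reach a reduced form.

D = 8, ⌊√D⌋ = 2
descent: ρ → (1,2,-1)  [lands on river]
river: ρ → (-1,2,1)
ρ-cycle length = 2 (tail of 1 descent step not counted)

2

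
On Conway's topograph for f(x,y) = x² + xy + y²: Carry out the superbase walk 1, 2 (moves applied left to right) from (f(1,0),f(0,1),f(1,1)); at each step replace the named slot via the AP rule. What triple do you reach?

start (1,1,3) = (f(1,0),f(0,1),f(1,1))
replace slot 1: 2·(1+3) − 1 = 7 → (7,1,3)
replace slot 2: 2·(7+3) − 1 = 19 → (7,19,3)

7,19,3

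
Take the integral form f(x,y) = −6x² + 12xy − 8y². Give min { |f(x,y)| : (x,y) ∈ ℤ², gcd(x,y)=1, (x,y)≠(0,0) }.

translate: b→0 (≡-12 mod 12), so (6,-12,8)→(6,0,2)
flip: (6,0,2)→(2,0,6)
reduced (well bottom): (2,0,6) with a≤c, −a<b≤a
well minimum |f| = |-2| = 2 (negative-definite)

2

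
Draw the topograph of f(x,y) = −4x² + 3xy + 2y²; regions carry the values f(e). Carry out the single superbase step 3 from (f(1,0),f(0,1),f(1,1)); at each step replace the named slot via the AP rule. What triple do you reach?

start (-4,2,1) = (f(1,0),f(0,1),f(1,1))
replace slot 3: 2·((-4)+2) − 1 = -5 → (-4,2,-5)

-4,2,-5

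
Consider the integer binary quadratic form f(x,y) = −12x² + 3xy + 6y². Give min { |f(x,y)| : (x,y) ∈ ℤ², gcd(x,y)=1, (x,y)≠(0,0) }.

descent: ρ → (6,9,-9)  [lands on river]
river: ρ → (-9,9,6)
river: ρ → (6,15,-3)
river: ρ → (-3,15,6)
closes: descent 1, river 4
min |a| on river = 3

3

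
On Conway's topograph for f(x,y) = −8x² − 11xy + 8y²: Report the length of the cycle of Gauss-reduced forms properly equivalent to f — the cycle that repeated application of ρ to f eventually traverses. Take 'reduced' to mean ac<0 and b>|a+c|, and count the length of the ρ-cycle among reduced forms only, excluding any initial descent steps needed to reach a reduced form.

D = 377, ⌊√D⌋ = 19
descent: ρ → (8,11,-8)  [lands on river]
river: ρ → (-8,5,11)
river: ρ → (11,17,-2)
river: ρ → (-2,19,2)
river: ρ → (2,17,-11)
river: ρ → (-11,5,8)
ρ-cycle length = 6 (tail of 1 descent step not counted)

6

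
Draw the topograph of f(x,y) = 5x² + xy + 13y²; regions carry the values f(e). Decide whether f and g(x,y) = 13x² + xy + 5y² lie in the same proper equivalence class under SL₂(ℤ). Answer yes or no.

D₁ = -259, D₂ = -259
f: reduced (well bottom): (5,1,13) with a≤c, −a<b≤a
g: flip: (13,1,5)→(5,-1,13)
g: reduced (well bottom): (5,-1,13) with a≤c, −a<b≤a
reduced forms (5, 1, 13) vs (5, -1, 13) ⇒ inequivalent

no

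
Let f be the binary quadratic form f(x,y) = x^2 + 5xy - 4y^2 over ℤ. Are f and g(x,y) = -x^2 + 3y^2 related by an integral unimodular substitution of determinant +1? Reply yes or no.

D₁ = 41, D₂ = 12
discriminants differ ⇒ not SL₂(ℤ)-equivalent

no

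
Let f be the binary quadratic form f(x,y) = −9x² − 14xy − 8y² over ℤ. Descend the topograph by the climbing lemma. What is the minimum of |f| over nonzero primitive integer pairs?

translate: b→-4 (≡14 mod 18), so (9,14,8)→(9,-4,3)
flip: (9,-4,3)→(3,4,9)
translate: b→-2 (≡4 mod 6), so (3,4,9)→(3,-2,8)
reduced (well bottom): (3,-2,8) with a≤c, −a<b≤a
well minimum |f| = |-3| = 3 (negative-definite)

3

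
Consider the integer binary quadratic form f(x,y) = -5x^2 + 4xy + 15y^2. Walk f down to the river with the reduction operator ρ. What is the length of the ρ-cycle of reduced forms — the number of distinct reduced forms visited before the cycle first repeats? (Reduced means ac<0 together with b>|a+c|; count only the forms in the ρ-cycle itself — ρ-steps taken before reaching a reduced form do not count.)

D = 316, ⌊√D⌋ = 17
descent: ρ → (15,-4,-5)
descent: ρ → (-5,14,6)  [lands on river]
river: ρ → (6,10,-9)
river: ρ → (-9,8,7)
river: ρ → (7,6,-10)
river: ρ → (-10,14,3)
river: ρ → (3,16,-5)
ρ-cycle length = 6 (tail of 2 descent steps not counted)

6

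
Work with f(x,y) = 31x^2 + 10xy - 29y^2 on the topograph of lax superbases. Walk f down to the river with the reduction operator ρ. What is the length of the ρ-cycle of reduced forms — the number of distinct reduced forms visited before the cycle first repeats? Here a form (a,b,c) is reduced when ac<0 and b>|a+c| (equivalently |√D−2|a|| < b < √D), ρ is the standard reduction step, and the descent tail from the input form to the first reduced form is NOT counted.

D = 3696, ⌊√D⌋ = 60
river: ρ → (-29,48,12)
river: ρ → (12,48,-29)
river: ρ → (-29,10,31)
river: ρ → (31,52,-8)
river: ρ → (-8,60,3)
river: ρ → (3,60,-8)
river: ρ → (-8,52,31)
river: ρ → (31,10,-29)
ρ-cycle length = 8 (tail of 0 descent steps not counted)

8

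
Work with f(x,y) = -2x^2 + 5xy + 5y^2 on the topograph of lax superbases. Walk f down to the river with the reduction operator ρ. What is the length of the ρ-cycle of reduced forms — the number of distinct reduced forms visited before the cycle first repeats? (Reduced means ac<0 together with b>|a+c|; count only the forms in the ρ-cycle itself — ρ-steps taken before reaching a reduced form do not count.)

D = 65, ⌊√D⌋ = 8
river: ρ → (5,5,-2)
river: ρ → (-2,7,2)
river: ρ → (2,5,-5)
river: ρ → (-5,5,2)
river: ρ → (2,7,-2)
river: ρ → (-2,5,5)
ρ-cycle length = 6 (tail of 0 descent steps not counted)

6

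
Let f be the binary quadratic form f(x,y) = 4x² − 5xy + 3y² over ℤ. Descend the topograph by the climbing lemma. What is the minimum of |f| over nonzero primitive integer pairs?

translate: b→3 (≡-5 mod 8), so (4,-5,3)→(4,3,2)
flip: (4,3,2)→(2,-3,4)
translate: b→1 (≡-3 mod 4), so (2,-3,4)→(2,1,3)
reduced (well bottom): (2,1,3) with a≤c, −a<b≤a
well minimum = a = 2

2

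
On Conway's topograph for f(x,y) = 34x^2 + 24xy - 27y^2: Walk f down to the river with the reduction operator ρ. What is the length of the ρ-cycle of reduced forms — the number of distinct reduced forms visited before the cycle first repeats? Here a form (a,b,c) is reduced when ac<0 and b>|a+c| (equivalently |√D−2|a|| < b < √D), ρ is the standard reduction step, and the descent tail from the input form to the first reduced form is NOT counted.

D = 4248, ⌊√D⌋ = 65
river: ρ → (-27,30,31)
river: ρ → (31,32,-26)
river: ρ → (-26,20,37)
river: ρ → (37,54,-9)
river: ρ → (-9,54,37)
river: ρ → (37,20,-26)
river: ρ → (-26,32,31)
river: ρ → (31,30,-27)
river: ρ → (-27,24,34)
river: ρ → (34,44,-17)
river: ρ → (-17,58,13)
river: ρ → (13,46,-41)
river: ρ → (-41,36,18)
river: ρ → (18,36,-41)
river: ρ → (-41,46,13)
river: ρ → (13,58,-17)
river: ρ → (-17,44,34)
river: ρ → (34,24,-27)
ρ-cycle length = 18 (tail of 0 descent steps not counted)

18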